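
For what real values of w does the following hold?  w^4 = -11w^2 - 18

No real solutions.

Let u = w^2. The equation becomes u^2 + 11u + 18 = 0.
Factor: (u + 2)(u + 9) = 0, so u = -2 or u = -9.
w^2 = -2 < 0 has no real solution.
w^2 = -9 < 0 has no real solution.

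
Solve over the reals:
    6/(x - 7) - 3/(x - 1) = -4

Multiply both sides by (x - 7)(x - 1):
6(x - 1) - 3(x - 7) = -4(x - 7)(x - 1).
Expand and collect terms: -4x² + 29x - 43 = 0.
By the quadratic formula, x = (-29 ± √153) / -8, so x ≈ 2.0788 or x ≈ 5.1712.
Neither value makes a denominator zero (x ≠ 7, x ≠ 1), so both are valid.

x = 2.0788 or x = 5.1712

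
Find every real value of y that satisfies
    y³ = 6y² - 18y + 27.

Rearrange: y³ - 6y² + 18y - 27 = 0.
Possible rational roots are divisors of -27. Testing y = 3 gives 0, so (y - 3) is a factor.
Divide: y³ - 6y² + 18y - 27 = (y - 3)(y² - 3y + 9).
The quadratic y² - 3y + 9 has discriminant -27 < 0, so no further real roots.

y = 3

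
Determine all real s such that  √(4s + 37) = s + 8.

s = -3

Square both sides: 4s + 37 = (s + 8)².
Expand and rearrange: s² + 12s + 27 = 0.
Solving gives s = -3 or s = -9.
Check each candidate in the original equation:
  s = -3: √(25) = 5, while s + 8 = 5 — valid.
  s = -9: √(1) = 1, while s + 8 = -1 — extraneous.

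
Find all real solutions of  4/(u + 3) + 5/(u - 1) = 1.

u = -1.6235 or u = 8.6235

Multiply both sides by (u + 3)(u - 1):
4(u - 1) + 5(u + 3) = (u + 3)(u - 1).
Expand and collect terms: u² - 7u - 14 = 0.
By the quadratic formula, u = (7 ± √105) / 2, so u ≈ 8.6235 or u ≈ -1.6235.
Neither value makes a denominator zero (u ≠ -3, u ≠ 1), so both are valid.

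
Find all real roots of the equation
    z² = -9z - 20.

z = -5 or z = -4

Bring every term to one side: z² + 9z + 20 = 0.
Factor: (z + 4)(z + 5) = 0.
So z = -4 or z = -5.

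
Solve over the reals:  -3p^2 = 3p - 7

p = -2.1073 or p = 1.1073

Rearrange to standard form: -3p^2 - 3p + 7 = 0.
Discriminant: (-3)^2 - 4*(-3)*7 = 93.
Quadratic formula: p = (3 +/- sqrt(93)) / (-6).
So p = -sqrt(93)/6 - 1/2 ~= -2.1073 or p = -1/2 + sqrt(93)/6 ~= 1.1073.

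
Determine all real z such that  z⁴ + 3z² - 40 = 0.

Let u = z². The equation becomes u² + 3u - 40 = 0.
Factor: (u + 8)(u - 5) = 0, so u = -8 or u = 5.
z² = -8 < 0 has no real solution.
z² = 5 gives z = ±√(5) ≈ ±2.2361.

z = -2.2361 or z = 2.2361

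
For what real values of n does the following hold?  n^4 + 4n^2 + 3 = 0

Let u = n^2. The equation becomes u^2 + 4u + 3 = 0.
Factor: (u + 3)(u + 1) = 0, so u = -3 or u = -1.
n^2 = -3 < 0 has no real solution.
n^2 = -1 < 0 has no real solution.

No real solutions.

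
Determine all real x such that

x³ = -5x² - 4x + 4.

x = -3.5616 or x = -2 or x = 0.5616

Rearrange: x³ + 5x² + 4x - 4 = 0.
Possible rational roots are divisors of -4. Testing x = -2 gives 0, so (x + 2) is a factor.
Divide: x³ + 5x² + 4x - 4 = (x + 2)(x² + 3x - 2).
Apply the quadratic formula to x² + 3x - 2 = 0: x = (-3 ± √17)/2, i.e. x ≈ 0.5616 or x ≈ -3.5616.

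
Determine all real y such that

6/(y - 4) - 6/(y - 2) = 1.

y = -0.6056 or y = 6.6056

Multiply both sides by (y - 4)(y - 2):
6(y - 2) - 6(y - 4) = (y - 4)(y - 2).
Expand and collect terms: y² - 6y - 4 = 0.
By the quadratic formula, y = (6 ± √52) / 2, so y ≈ 6.6056 or y ≈ -0.6056.
Neither value makes a denominator zero (y ≠ 4, y ≠ 2), so both are valid.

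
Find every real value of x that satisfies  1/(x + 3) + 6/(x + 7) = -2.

x = -10.2231 or x = -3.2769

Multiply both sides by (x + 3)(x + 7):
(x + 7) + 6(x + 3) = -2(x + 3)(x + 7).
Expand and collect terms: -2x^2 - 27x - 67 = 0.
By the quadratic formula, x = (27 +/- sqrt(193)) / -4, so x ~= -10.2231 or x ~= -3.2769.
Neither value makes a denominator zero (x != -3, x != -7), so both are valid.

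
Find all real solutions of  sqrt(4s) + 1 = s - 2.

s = 9

Isolate the radical: sqrt(4s) = s - 3.
Square both sides: 4s = (s - 3)^2.
Expand and rearrange: s^2 - 10s + 9 = 0.
Solving gives s = 9 or s = 1.
Check each candidate in the original equation:
  s = 9: sqrt(36) = 6, while s - 3 = 6 — valid.
  s = 1: sqrt(4) = 2, while s - 3 = -2 — extraneous.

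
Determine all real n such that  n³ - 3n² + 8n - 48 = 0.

n = 4

Possible rational roots are divisors of -48. Testing n = 4 gives 0, so (n - 4) is a factor.
Divide: n³ - 3n² + 8n - 48 = (n - 4)(n² + n + 12).
The quadratic n² + n + 12 has discriminant -47 < 0, so no further real roots.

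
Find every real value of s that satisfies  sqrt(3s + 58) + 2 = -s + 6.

Isolate the radical: sqrt(3s + 58) = -s + 4.
Square both sides: 3s + 58 = (-s + 4)^2.
Expand and rearrange: s^2 - 11s - 42 = 0.
Solving gives s = 14 or s = -3.
Check each candidate in the original equation:
  s = 14: sqrt(100) = 10, while -s + 4 = -10 — extraneous.
  s = -3: sqrt(49) = 7, while -s + 4 = 7 — valid.

s = -3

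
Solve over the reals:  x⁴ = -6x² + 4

x = -0.7782 or x = 0.7782

Let u = x². The equation becomes u² + 6u - 4 = 0.
By the quadratic formula, u = -3 + √(13) or u = -√(13) - 3.
x² = -3 + √(13) gives x = ±√(-3 + √(13)) ≈ ±0.7782.
x² = -√(13) - 3 < 0 has no real solution.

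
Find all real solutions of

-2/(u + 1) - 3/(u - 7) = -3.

Multiply both sides by (u + 1)(u - 7):
-2(u - 7) - 3(u + 1) = -3(u + 1)(u - 7).
Expand and collect terms: -3u^2 + 23u + 10 = 0.
By the quadratic formula, u = (-23 +/- sqrt(649)) / -6, so u ~= -0.4126 or u ~= 8.0792.
Neither value makes a denominator zero (u != -1, u != 7), so both are valid.

u = -0.4126 or u = 8.0792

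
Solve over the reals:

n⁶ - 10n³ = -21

Let u = n³. The equation becomes u² - 10u + 21 = 0.
Factor: (u - 3)(u - 7) = 0, so u = 3 or u = 7.
n³ = 3 gives n = ∛(3) ≈ 1.4422.
n³ = 7 gives n = ∛(7) ≈ 1.9129.

n = 1.4422 or n = 1.9129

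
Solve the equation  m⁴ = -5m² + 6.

m = -1 or m = 1

Let u = m². The equation becomes u² + 5u - 6 = 0.
Factor: (u - 1)(u + 6) = 0, so u = 1 or u = -6.
m² = 1 gives m = ±1.
m² = -6 < 0 has no real solution.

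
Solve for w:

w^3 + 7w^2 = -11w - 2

w = -4.7913 or w = -2 or w = -0.2087

Rearrange: w^3 + 7w^2 + 11w + 2 = 0.
Possible rational roots are divisors of 2. Testing w = -2 gives 0, so (w + 2) is a factor.
Divide: w^3 + 7w^2 + 11w + 2 = (w + 2)(w^2 + 5w + 1).
Apply the quadratic formula to w^2 + 5w + 1 = 0: w = (-5 +/- sqrt(21))/2, i.e. w ~= -0.2087 or w ~= -4.7913.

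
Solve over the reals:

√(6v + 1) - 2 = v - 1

Isolate the radical: √(6v + 1) = v + 1.
Square both sides: 6v + 1 = (v + 1)².
Expand and rearrange: v² - 4v = 0.
Solving gives v = 4 or v = 0.
Check each candidate in the original equation:
  v = 4: √(25) = 5, while v + 1 = 5 — valid.
  v = 0: √(1) = 1, while v + 1 = 1 — valid.

v = 0 or v = 4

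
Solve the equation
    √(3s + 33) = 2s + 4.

Square both sides: 3s + 33 = (2s + 4)².
Expand and rearrange: 4s² + 13s - 17 = 0.
Solving gives s = 1 or s = -4.25.
Check each candidate in the original equation:
  s = 1: √(36) = 6, while 2s + 4 = 6 — valid.
  s = -4.25: √(20.25) = 4.5, while 2s + 4 = -4.5 — extraneous.

s = 1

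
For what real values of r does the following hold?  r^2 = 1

Bring every term to one side: r^2 - 1 = 0.
Factor: (r - 1)(r + 1) = 0.
So r = 1 or r = -1.

r = -1 or r = 1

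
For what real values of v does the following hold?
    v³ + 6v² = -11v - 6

v = -3 or v = -2 or v = -1

Rearrange: v³ + 6v² + 11v + 6 = 0.
Possible rational roots are divisors of 6. Testing v = -1 gives 0, so (v + 1) is a factor.
Divide: v³ + 6v² + 11v + 6 = (v + 1)(v² + 5v + 6).
Factor the quadratic: v = -2 or v = -3.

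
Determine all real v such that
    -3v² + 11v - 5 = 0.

Discriminant: (11)² − 4·(-3)·(-5) = 61.
Quadratic formula: v = (-11 ± √61) / (-6).
So v = 11/6 - √(61)/6 ≈ 0.5316 or v = √(61)/6 + 11/6 ≈ 3.135.

v = 0.5316 or v = 3.135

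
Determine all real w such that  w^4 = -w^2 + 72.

Let u = w^2. The equation becomes u^2 + u - 72 = 0.
Factor: (u - 8)(u + 9) = 0, so u = 8 or u = -9.
w^2 = 8 gives w = +/-2*sqrt(2) ~= +/-2.8284.
w^2 = -9 < 0 has no real solution.

w = -2.8284 or w = 2.8284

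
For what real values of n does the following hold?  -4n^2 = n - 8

n = -1.5447 or n = 1.2947

Rearrange to standard form: -4n^2 - n + 8 = 0.
Discriminant: (-1)^2 - 4*(-4)*8 = 129.
Quadratic formula: n = (1 +/- sqrt(129)) / (-8).
So n = -sqrt(129)/8 - 1/8 ~= -1.5447 or n = -1/8 + sqrt(129)/8 ~= 1.2947.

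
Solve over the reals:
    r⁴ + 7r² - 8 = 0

r = -1 or r = 1

Let u = r². The equation becomes u² + 7u - 8 = 0.
Factor: (u - 1)(u + 8) = 0, so u = 1 or u = -8.
r² = 1 gives r = ±1.
r² = -8 < 0 has no real solution.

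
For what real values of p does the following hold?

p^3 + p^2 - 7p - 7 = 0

p = -2.6458 or p = -1 or p = 2.6458

Possible rational roots are divisors of -7. Testing p = -1 gives 0, so (p + 1) is a factor.
Divide: p^3 + p^2 - 7p - 7 = (p + 1)(p^2 - 7).
Apply the quadratic formula to p^2 - 7 = 0: p = (0 +/- sqrt(28))/2, i.e. p ~= 2.6458 or p ~= -2.6458.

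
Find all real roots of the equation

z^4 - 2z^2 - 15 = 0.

Let u = z^2. The equation becomes u^2 - 2u - 15 = 0.
Factor: (u - 5)(u + 3) = 0, so u = 5 or u = -3.
z^2 = 5 gives z = +/-sqrt(5) ~= +/-2.2361.
z^2 = -3 < 0 has no real solution.

z = -2.2361 or z = 2.2361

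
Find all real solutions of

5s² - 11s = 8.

Rearrange to standard form: 5s² - 11s - 8 = 0.
Discriminant: (-11)² − 4·5·(-8) = 281.
Quadratic formula: s = (11 ± √281) / 10.
So s = 11/10 + √(281)/10 ≈ 2.7763 or s = 11/10 - √(281)/10 ≈ -0.5763.

s = -0.5763 or s = 2.7763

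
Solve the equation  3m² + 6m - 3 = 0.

Discriminant: (6)² − 4·3·(-3) = 72.
Quadratic formula: m = (-6 ± √72) / 6.
So m = -1 + √(2) ≈ 0.4142 or m = -√(2) - 1 ≈ -2.4142.

m = -2.4142 or m = 0.4142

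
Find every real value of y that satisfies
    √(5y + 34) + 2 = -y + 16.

y = 6

Isolate the radical: √(5y + 34) = -y + 14.
Square both sides: 5y + 34 = (-y + 14)².
Expand and rearrange: y² - 33y + 162 = 0.
Solving gives y = 27 or y = 6.
Check each candidate in the original equation:
  y = 27: √(169) = 13, while -y + 14 = -13 — extraneous.
  y = 6: √(64) = 8, while -y + 14 = 8 — valid.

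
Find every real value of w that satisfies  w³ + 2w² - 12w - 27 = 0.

w = -3 or w = -2.5414 or w = 3.5414

Possible rational roots are divisors of -27. Testing w = -3 gives 0, so (w + 3) is a factor.
Divide: w³ + 2w² - 12w - 27 = (w + 3)(w² - w - 9).
Apply the quadratic formula to w² - w - 9 = 0: w = (1 ± √37)/2, i.e. w ≈ 3.5414 or w ≈ -2.5414.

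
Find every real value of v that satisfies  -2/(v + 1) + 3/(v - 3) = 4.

v = -1.4276 or v = 3.6776

Multiply both sides by (v + 1)(v - 3):
-2(v - 3) + 3(v + 1) = 4(v + 1)(v - 3).
Expand and collect terms: 4v^2 - 9v - 21 = 0.
By the quadratic formula, v = (9 +/- sqrt(417)) / 8, so v ~= 3.6776 or v ~= -1.4276.
Neither value makes a denominator zero (v != -1, v != 3), so both are valid.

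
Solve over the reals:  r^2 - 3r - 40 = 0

r = -5 or r = 8

Factor: (r + 5)(r - 8) = 0.
So r = -5 or r = 8.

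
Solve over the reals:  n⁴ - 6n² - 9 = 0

n = -2.6912 or n = 2.6912

Let u = n². The equation becomes u² - 6u - 9 = 0.
By the quadratic formula, u = 3 + 3·√(2) or u = 3 - 3·√(2).
n² = 3 + 3·√(2) gives n = ±√(3 + 3·√(2)) ≈ ±2.6912.
n² = 3 - 3·√(2) < 0 has no real solution.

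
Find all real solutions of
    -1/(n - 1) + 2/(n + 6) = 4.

Multiply both sides by (n - 1)(n + 6):
-(n + 6) + 2(n - 1) = 4(n - 1)(n + 6).
Expand and collect terms: 4n² + 19n - 16 = 0.
By the quadratic formula, n = (-19 ± √617) / 8, so n ≈ 0.7299 or n ≈ -5.4799.
Neither value makes a denominator zero (n ≠ 1, n ≠ -6), so both are valid.

n = -5.4799 or n = 0.7299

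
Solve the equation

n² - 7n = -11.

Rearrange to standard form: n² - 7n + 11 = 0.
Discriminant: (-7)² − 4·1·11 = 5.
Quadratic formula: n = (7 ± √5) / 2.
So n = √(5)/2 + 7/2 ≈ 4.618 or n = 7/2 - √(5)/2 ≈ 2.382.

n = 2.382 or n = 4.618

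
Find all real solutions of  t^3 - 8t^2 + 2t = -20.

t = -1.3589 or t = 2 or t = 7.3589

Rearrange: t^3 - 8t^2 + 2t + 20 = 0.
Possible rational roots are divisors of 20. Testing t = 2 gives 0, so (t - 2) is a factor.
Divide: t^3 - 8t^2 + 2t + 20 = (t - 2)(t^2 - 6t - 10).
Apply the quadratic formula to t^2 - 6t - 10 = 0: t = (6 +/- sqrt(76))/2, i.e. t ~= 7.3589 or t ~= -1.3589.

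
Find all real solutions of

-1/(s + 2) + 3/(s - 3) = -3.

s = -1.5734 or s = 1.9067

Multiply both sides by (s + 2)(s - 3):
-(s - 3) + 3(s + 2) = -3(s + 2)(s - 3).
Expand and collect terms: -3s^2 + s + 9 = 0.
By the quadratic formula, s = (-1 +/- sqrt(109)) / -6, so s ~= -1.5734 or s ~= 1.9067.
Neither value makes a denominator zero (s != -2, s != 3), so both are valid.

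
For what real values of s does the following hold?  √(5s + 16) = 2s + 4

s = 0

Square both sides: 5s + 16 = (2s + 4)².
Expand and rearrange: 4s² + 11s = 0.
Solving gives s = 0 or s = -2.75.
Check each candidate in the original equation:
  s = 0: √(16) = 4, while 2s + 4 = 4 — valid.
  s = -2.75: √(2.25) = 1.5, while 2s + 4 = -1.5 — extraneous.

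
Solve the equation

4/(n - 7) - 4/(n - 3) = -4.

Multiply both sides by (n - 7)(n - 3):
4(n - 3) - 4(n - 7) = -4(n - 7)(n - 3).
Expand and collect terms: -4n^2 + 40n - 100 = 0.
This has the repeated root n = 5.
Neither value makes a denominator zero (n != 7, n != 3), so both are valid.

n = 5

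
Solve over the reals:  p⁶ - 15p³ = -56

p = 1.9129 or p = 2

Let u = p³. The equation becomes u² - 15u + 56 = 0.
Factor: (u - 7)(u - 8) = 0, so u = 7 or u = 8.
p³ = 7 gives p = ∛(7) ≈ 1.9129.
p³ = 8 gives p = 2.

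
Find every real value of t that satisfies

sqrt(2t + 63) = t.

Square both sides: 2t + 63 = (t)^2.
Expand and rearrange: t^2 - 2t - 63 = 0.
Solving gives t = 9 or t = -7.
Check each candidate in the original equation:
  t = 9: sqrt(81) = 9, while t = 9 — valid.
  t = -7: sqrt(49) = 7, while t = -7 — extraneous.

t = 9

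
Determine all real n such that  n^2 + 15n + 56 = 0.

n = -8 or n = -7

Factor: (n + 7)(n + 8) = 0.
So n = -7 or n = -8.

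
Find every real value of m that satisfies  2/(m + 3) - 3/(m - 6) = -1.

m = -4.5574 or m = 8.5574

Multiply both sides by (m + 3)(m - 6):
2(m - 6) - 3(m + 3) = -(m + 3)(m - 6).
Expand and collect terms: -m^2 + 4m + 39 = 0.
By the quadratic formula, m = (-4 +/- sqrt(172)) / -2, so m ~= -4.5574 or m ~= 8.5574.
Neither value makes a denominator zero (m != -3, m != 6), so both are valid.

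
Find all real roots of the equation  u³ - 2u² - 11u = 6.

Rearrange: u³ - 2u² - 11u - 6 = 0.
Possible rational roots are divisors of -6. Testing u = -2 gives 0, so (u + 2) is a factor.
Divide: u³ - 2u² - 11u - 6 = (u + 2)(u² - 4u - 3).
Apply the quadratic formula to u² - 4u - 3 = 0: u = (4 ± √28)/2, i.e. u ≈ 4.6458 or u ≈ -0.6458.

u = -2 or u = -0.6458 or u = 4.6458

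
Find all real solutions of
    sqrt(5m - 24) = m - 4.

Square both sides: 5m - 24 = (m - 4)^2.
Expand and rearrange: m^2 - 13m + 40 = 0.
Solving gives m = 8 or m = 5.
Check each candidate in the original equation:
  m = 8: sqrt(16) = 4, while m - 4 = 4 — valid.
  m = 5: sqrt(1) = 1, while m - 4 = 1 — valid.

m = 5 or m = 8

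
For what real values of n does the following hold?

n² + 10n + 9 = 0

Factor: (n + 9)(n + 1) = 0.
So n = -9 or n = -1.

n = -9 or n = -1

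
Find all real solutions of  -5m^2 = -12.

m = -1.5492 or m = 1.5492

Rearrange to standard form: -5m^2 + 12 = 0.
Discriminant: (0)^2 - 4*(-5)*12 = 240.
Quadratic formula: m = (0 +/- sqrt(240)) / (-10).
So m = -2*sqrt(15)/5 ~= -1.5492 or m = 2*sqrt(15)/5 ~= 1.5492.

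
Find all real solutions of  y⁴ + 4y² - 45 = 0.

y = -2.2361 or y = 2.2361

Let u = y². The equation becomes u² + 4u - 45 = 0.
Factor: (u + 9)(u - 5) = 0, so u = -9 or u = 5.
y² = -9 < 0 has no real solution.
y² = 5 gives y = ±√(5) ≈ ±2.2361.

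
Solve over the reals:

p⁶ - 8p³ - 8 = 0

p = -0.9651 or p = 2.0723

Let u = p³. The equation becomes u² - 8u - 8 = 0.
By the quadratic formula, u = 4 + 2·√(6) or u = 4 - 2·√(6).
p³ = 4 + 2·√(6) gives p = ∛(4 + 2·√(6)) ≈ 2.0723.
p³ = 4 - 2·√(6) gives p = -∛(-4 + 2·√(6)) ≈ -0.9651.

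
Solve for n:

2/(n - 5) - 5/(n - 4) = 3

Multiply both sides by (n - 5)(n - 4):
2(n - 4) - 5(n - 5) = 3(n - 5)(n - 4).
Expand and collect terms: 3n² - 24n + 43 = 0.
By the quadratic formula, n = (24 ± √60) / 6, so n ≈ 5.291 or n ≈ 2.709.
Neither value makes a denominator zero (n ≠ 5, n ≠ 4), so both are valid.

n = 2.709 or n = 5.291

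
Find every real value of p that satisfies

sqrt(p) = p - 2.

Square both sides: p = (p - 2)^2.
Expand and rearrange: p^2 - 5p + 4 = 0.
Solving gives p = 4 or p = 1.
Check each candidate in the original equation:
  p = 4: sqrt(4) = 2, while p - 2 = 2 — valid.
  p = 1: sqrt(1) = 1, while p - 2 = -1 — extraneous.

p = 4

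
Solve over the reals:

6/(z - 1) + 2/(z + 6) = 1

z = -5 or z = 8

Multiply both sides by (z - 1)(z + 6):
6(z + 6) + 2(z - 1) = (z - 1)(z + 6).
Expand and collect terms: z^2 - 3z - 40 = 0.
Factor or apply the quadratic formula: z = 8 or z = -5.
Neither value makes a denominator zero (z != 1, z != -6), so both are valid.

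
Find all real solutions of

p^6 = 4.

Let u = p^3. The equation becomes u^2 - 4 = 0.
Factor: (u + 2)(u - 2) = 0, so u = -2 or u = 2.
p^3 = -2 gives p = -(2)^(1/3) ~= -1.2599.
p^3 = 2 gives p = (2)^(1/3) ~= 1.2599.

p = -1.2599 or p = 1.2599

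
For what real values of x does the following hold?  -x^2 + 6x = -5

Rearrange to standard form: -x^2 + 6x + 5 = 0.
Discriminant: (6)^2 - 4*(-1)*5 = 56.
Quadratic formula: x = (-6 +/- sqrt(56)) / (-2).
So x = 3 - sqrt(14) ~= -0.7417 or x = 3 + sqrt(14) ~= 6.7417.

x = -0.7417 or x = 6.7417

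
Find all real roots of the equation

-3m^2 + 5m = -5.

m = -0.7033 or m = 2.3699

Rearrange to standard form: -3m^2 + 5m + 5 = 0.
Discriminant: (5)^2 - 4*(-3)*5 = 85.
Quadratic formula: m = (-5 +/- sqrt(85)) / (-6).
So m = 5/6 - sqrt(85)/6 ~= -0.7033 or m = 5/6 + sqrt(85)/6 ~= 2.3699.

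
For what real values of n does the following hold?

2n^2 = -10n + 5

Rearrange to standard form: 2n^2 + 10n - 5 = 0.
Discriminant: (10)^2 - 4*2*(-5) = 140.
Quadratic formula: n = (-10 +/- sqrt(140)) / 4.
So n = -5/2 + sqrt(35)/2 ~= 0.458 or n = -sqrt(35)/2 - 5/2 ~= -5.458.

n = -5.458 or n = 0.458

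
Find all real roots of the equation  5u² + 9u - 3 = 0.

u = -2.0874 or u = 0.2874

Discriminant: (9)² − 4·5·(-3) = 141.
Quadratic formula: u = (-9 ± √141) / 10.
So u = -9/10 + √(141)/10 ≈ 0.2874 or u = -√(141)/10 - 9/10 ≈ -2.0874.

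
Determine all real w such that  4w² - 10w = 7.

w = -0.57 or w = 3.07

Rearrange to standard form: 4w² - 10w - 7 = 0.
Discriminant: (-10)² − 4·4·(-7) = 212.
Quadratic formula: w = (10 ± √212) / 8.
So w = 5/4 + √(53)/4 ≈ 3.07 or w = 5/4 - √(53)/4 ≈ -0.57.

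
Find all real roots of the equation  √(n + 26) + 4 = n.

Isolate the radical: √(n + 26) = n - 4.
Square both sides: n + 26 = (n - 4)².
Expand and rearrange: n² - 9n - 10 = 0.
Solving gives n = 10 or n = -1.
Check each candidate in the original equation:
  n = 10: √(36) = 6, while n - 4 = 6 — valid.
  n = -1: √(25) = 5, while n - 4 = -5 — extraneous.

n = 10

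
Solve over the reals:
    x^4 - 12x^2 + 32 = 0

x = -2.8284 or x = -2 or x = 2 or x = 2.8284

Let u = x^2. The equation becomes u^2 - 12u + 32 = 0.
Factor: (u - 4)(u - 8) = 0, so u = 4 or u = 8.
x^2 = 4 gives x = +/-2.
x^2 = 8 gives x = +/-2*sqrt(2) ~= +/-2.8284.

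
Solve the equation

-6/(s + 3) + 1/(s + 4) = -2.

s = -4.1375 or s = -0.3625

Multiply both sides by (s + 3)(s + 4):
-6(s + 4) + (s + 3) = -2(s + 3)(s + 4).
Expand and collect terms: -2s² - 9s - 3 = 0.
By the quadratic formula, s = (9 ± √57) / -4, so s ≈ -4.1375 or s ≈ -0.3625.
Neither value makes a denominator zero (s ≠ -3, s ≠ -4), so both are valid.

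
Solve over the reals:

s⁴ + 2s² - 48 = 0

Let u = s². The equation becomes u² + 2u - 48 = 0.
Factor: (u + 8)(u - 6) = 0, so u = -8 or u = 6.
s² = -8 < 0 has no real solution.
s² = 6 gives s = ±√(6) ≈ ±2.4495.

s = -2.4495 or s = 2.4495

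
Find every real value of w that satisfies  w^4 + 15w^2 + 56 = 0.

No real solutions.

Let u = w^2. The equation becomes u^2 + 15u + 56 = 0.
Factor: (u + 8)(u + 7) = 0, so u = -8 or u = -7.
w^2 = -8 < 0 has no real solution.
w^2 = -7 < 0 has no real solution.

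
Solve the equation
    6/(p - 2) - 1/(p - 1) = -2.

Multiply both sides by (p - 2)(p - 1):
6(p - 1) - (p - 2) = -2(p - 2)(p - 1).
Expand and collect terms: -2p² + p = 0.
Factor or apply the quadratic formula: p = 0 or p = 0.5.
Neither value makes a denominator zero (p ≠ 2, p ≠ 1), so both are valid.

p = 0 or p = 0.5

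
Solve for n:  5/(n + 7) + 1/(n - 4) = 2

n = -4.6368 or n = 4.6368

Multiply both sides by (n + 7)(n - 4):
5(n - 4) + (n + 7) = 2(n + 7)(n - 4).
Expand and collect terms: 2n^2 - 43 = 0.
By the quadratic formula, n = (0 +/- sqrt(344)) / 4, so n ~= 4.6368 or n ~= -4.6368.
Neither value makes a denominator zero (n != -7, n != 4), so both are valid.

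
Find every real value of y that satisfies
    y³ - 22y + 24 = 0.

y = -5.1623 or y = 1.1623 or y = 4

Possible rational roots are divisors of 24. Testing y = 4 gives 0, so (y - 4) is a factor.
Divide: y³ - 22y + 24 = (y - 4)(y² + 4y - 6).
Apply the quadratic formula to y² + 4y - 6 = 0: y = (-4 ± √40)/2, i.e. y ≈ 1.1623 or y ≈ -5.1623.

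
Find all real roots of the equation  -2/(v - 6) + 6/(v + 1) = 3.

v = 1.3333 or v = 5

Multiply both sides by (v - 6)(v + 1):
-2(v + 1) + 6(v - 6) = 3(v - 6)(v + 1).
Expand and collect terms: 3v² - 19v + 20 = 0.
Factor or apply the quadratic formula: v = 5 or v = 1.3333.
Neither value makes a denominator zero (v ≠ 6, v ≠ -1), so both are valid.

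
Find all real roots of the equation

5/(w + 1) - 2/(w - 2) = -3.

Multiply both sides by (w + 1)(w - 2):
5(w - 2) - 2(w + 1) = -3(w + 1)(w - 2).
Expand and collect terms: -3w² + 18 = 0.
By the quadratic formula, w = (0 ± √216) / -6, so w ≈ -2.4495 or w ≈ 2.4495.
Neither value makes a denominator zero (w ≠ -1, w ≠ 2), so both are valid.

w = -2.4495 or w = 2.4495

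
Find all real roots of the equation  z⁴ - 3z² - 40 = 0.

Let u = z². The equation becomes u² - 3u - 40 = 0.
Factor: (u - 8)(u + 5) = 0, so u = 8 or u = -5.
z² = 8 gives z = ±2·√(2) ≈ ±2.8284.
z² = -5 < 0 has no real solution.

z = -2.8284 or z = 2.8284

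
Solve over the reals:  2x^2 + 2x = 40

Bring every term to one side: 2x^2 + 2x - 40 = 0.
Factor: 2(x - 4)(x + 5) = 0.
So x = 4 or x = -5.

x = -5 or x = 4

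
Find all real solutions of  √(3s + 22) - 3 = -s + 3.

Isolate the radical: √(3s + 22) = -s + 6.
Square both sides: 3s + 22 = (-s + 6)².
Expand and rearrange: s² - 15s + 14 = 0.
Solving gives s = 14 or s = 1.
Check each candidate in the original equation:
  s = 14: √(64) = 8, while -s + 6 = -8 — extraneous.
  s = 1: √(25) = 5, while -s + 6 = 5 — valid.

s = 1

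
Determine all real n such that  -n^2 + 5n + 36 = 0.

n = -4 or n = 9

Factor: -1(n + 4)(n - 9) = 0.
So n = -4 or n = 9.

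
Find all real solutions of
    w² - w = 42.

w = -6 or w = 7

Bring every term to one side: w² - w - 42 = 0.
Factor: (w - 7)(w + 6) = 0.
So w = 7 or w = -6.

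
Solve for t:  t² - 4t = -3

t = 1 or t = 3

Bring every term to one side: t² - 4t + 3 = 0.
Factor: (t - 1)(t - 3) = 0.
So t = 1 or t = 3.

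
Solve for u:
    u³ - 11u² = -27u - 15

u = -0.4641 or u = 5 or u = 6.4641

Rearrange: u³ - 11u² + 27u + 15 = 0.
Possible rational roots are divisors of 15. Testing u = 5 gives 0, so (u - 5) is a factor.
Divide: u³ - 11u² + 27u + 15 = (u - 5)(u² - 6u - 3).
Apply the quadratic formula to u² - 6u - 3 = 0: u = (6 ± √48)/2, i.e. u ≈ 6.4641 or u ≈ -0.4641.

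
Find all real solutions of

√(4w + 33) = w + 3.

Square both sides: 4w + 33 = (w + 3)².
Expand and rearrange: w² + 2w - 24 = 0.
Solving gives w = 4 or w = -6.
Check each candidate in the original equation:
  w = 4: √(49) = 7, while w + 3 = 7 — valid.
  w = -6: √(9) = 3, while w + 3 = -3 — extraneous.

w = 4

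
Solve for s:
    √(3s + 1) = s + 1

s = 0 or s = 1

Square both sides: 3s + 1 = (s + 1)².
Expand and rearrange: s² - s = 0.
Solving gives s = 1 or s = 0.
Check each candidate in the original equation:
  s = 1: √(4) = 2, while s + 1 = 2 — valid.
  s = 0: √(1) = 1, while s + 1 = 1 — valid.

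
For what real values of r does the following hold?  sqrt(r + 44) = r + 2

r = 5

Square both sides: r + 44 = (r + 2)^2.
Expand and rearrange: r^2 + 3r - 40 = 0.
Solving gives r = 5 or r = -8.
Check each candidate in the original equation:
  r = 5: sqrt(49) = 7, while r + 2 = 7 — valid.
  r = -8: sqrt(36) = 6, while r + 2 = -6 — extraneous.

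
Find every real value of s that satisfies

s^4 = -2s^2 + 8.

Let u = s^2. The equation becomes u^2 + 2u - 8 = 0.
Factor: (u + 4)(u - 2) = 0, so u = -4 or u = 2.
s^2 = -4 < 0 has no real solution.
s^2 = 2 gives s = +/-sqrt(2) ~= +/-1.4142.

s = -1.4142 or s = 1.4142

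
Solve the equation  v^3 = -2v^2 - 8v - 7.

v = -1

Rearrange: v^3 + 2v^2 + 8v + 7 = 0.
Possible rational roots are divisors of 7. Testing v = -1 gives 0, so (v + 1) is a factor.
Divide: v^3 + 2v^2 + 8v + 7 = (v + 1)(v^2 + v + 7).
The quadratic v^2 + v + 7 has discriminant -27 < 0, so no further real roots.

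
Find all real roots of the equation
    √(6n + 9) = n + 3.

n = 0

Square both sides: 6n + 9 = (n + 3)².
Expand and rearrange: n² = 0.
This gives the repeated root n = 0.
Check in the original equation:
  n = 0: √(9) = 3, while n + 3 = 3 — valid.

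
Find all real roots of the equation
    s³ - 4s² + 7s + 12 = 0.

s = -1

Possible rational roots are divisors of 12. Testing s = -1 gives 0, so (s + 1) is a factor.
Divide: s³ - 4s² + 7s + 12 = (s + 1)(s² - 5s + 12).
The quadratic s² - 5s + 12 has discriminant -23 < 0, so no further real roots.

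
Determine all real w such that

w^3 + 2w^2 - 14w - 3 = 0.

w = -4.7913 or w = -0.2087 or w = 3

Possible rational roots are divisors of -3. Testing w = 3 gives 0, so (w - 3) is a factor.
Divide: w^3 + 2w^2 - 14w - 3 = (w - 3)(w^2 + 5w + 1).
Apply the quadratic formula to w^2 + 5w + 1 = 0: w = (-5 +/- sqrt(21))/2, i.e. w ~= -0.2087 or w ~= -4.7913.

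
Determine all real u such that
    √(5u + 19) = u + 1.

Square both sides: 5u + 19 = (u + 1)².
Expand and rearrange: u² - 3u - 18 = 0.
Solving gives u = 6 or u = -3.
Check each candidate in the original equation:
  u = 6: √(49) = 7, while u + 1 = 7 — valid.
  u = -3: √(4) = 2, while u + 1 = -2 — extraneous.

u = 6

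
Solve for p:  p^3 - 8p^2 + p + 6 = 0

p = -0.772 or p = 1 or p = 7.772

Possible rational roots are divisors of 6. Testing p = 1 gives 0, so (p - 1) is a factor.
Divide: p^3 - 8p^2 + p + 6 = (p - 1)(p^2 - 7p - 6).
Apply the quadratic formula to p^2 - 7p - 6 = 0: p = (7 +/- sqrt(73))/2, i.e. p ~= 7.772 or p ~= -0.772.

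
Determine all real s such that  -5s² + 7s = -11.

Rearrange to standard form: -5s² + 7s + 11 = 0.
Discriminant: (7)² − 4·(-5)·11 = 269.
Quadratic formula: s = (-7 ± √269) / (-10).
So s = 7/10 - √(269)/10 ≈ -0.9401 or s = 7/10 + √(269)/10 ≈ 2.3401.

s = -0.9401 or s = 2.3401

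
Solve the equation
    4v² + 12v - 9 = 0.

Discriminant: (12)² − 4·4·(-9) = 288.
Quadratic formula: v = (-12 ± √288) / 8.
So v = -3/2 + 3·√(2)/2 ≈ 0.6213 or v = -3·√(2)/2 - 3/2 ≈ -3.6213.

v = -3.6213 or v = 0.6213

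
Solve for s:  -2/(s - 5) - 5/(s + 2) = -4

s = -0.8484 or s = 5.5984

Multiply both sides by (s - 5)(s + 2):
-2(s + 2) - 5(s - 5) = -4(s - 5)(s + 2).
Expand and collect terms: -4s² + 19s + 19 = 0.
By the quadratic formula, s = (-19 ± √665) / -8, so s ≈ -0.8484 or s ≈ 5.5984.
Neither value makes a denominator zero (s ≠ 5, s ≠ -2), so both are valid.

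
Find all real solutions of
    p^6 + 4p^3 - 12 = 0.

Let u = p^3. The equation becomes u^2 + 4u - 12 = 0.
Factor: (u + 6)(u - 2) = 0, so u = -6 or u = 2.
p^3 = -6 gives p = -(6)^(1/3) ~= -1.8171.
p^3 = 2 gives p = (2)^(1/3) ~= 1.2599.

p = -1.8171 or p = 1.2599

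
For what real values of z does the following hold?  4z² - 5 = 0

Discriminant: (0)² − 4·4·(-5) = 80.
Quadratic formula: z = (0 ± √80) / 8.
So z = √(5)/2 ≈ 1.118 or z = -√(5)/2 ≈ -1.118.

z = -1.118 or z = 1.118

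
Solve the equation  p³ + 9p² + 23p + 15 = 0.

p = -5 or p = -3 or p = -1

Possible rational roots are divisors of 15. Testing p = -5 gives 0, so (p + 5) is a factor.
Divide: p³ + 9p² + 23p + 15 = (p + 5)(p² + 4p + 3).
Factor the quadratic: p = -1 or p = -3.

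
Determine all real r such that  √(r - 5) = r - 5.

r = 5 or r = 6

Square both sides: r - 5 = (r - 5)².
Expand and rearrange: r² - 11r + 30 = 0.
Solving gives r = 6 or r = 5.
Check each candidate in the original equation:
  r = 6: √(1) = 1, while r - 5 = 1 — valid.
  r = 5: √(0) = 0, while r - 5 = 0 — valid.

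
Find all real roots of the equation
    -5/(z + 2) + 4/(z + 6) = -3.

Multiply both sides by (z + 2)(z + 6):
-5(z + 6) + 4(z + 2) = -3(z + 2)(z + 6).
Expand and collect terms: -3z² - 23z - 14 = 0.
Factor or apply the quadratic formula: z = -7 or z = -0.6667.
Neither value makes a denominator zero (z ≠ -2, z ≠ -6), so both are valid.

z = -7 or z = -0.6667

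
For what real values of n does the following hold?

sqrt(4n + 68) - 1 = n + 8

Isolate the radical: sqrt(4n + 68) = n + 9.
Square both sides: 4n + 68 = (n + 9)^2.
Expand and rearrange: n^2 + 14n + 13 = 0.
Solving gives n = -1 or n = -13.
Check each candidate in the original equation:
  n = -1: sqrt(64) = 8, while n + 9 = 8 — valid.
  n = -13: sqrt(16) = 4, while n + 9 = -4 — extraneous.

n = -1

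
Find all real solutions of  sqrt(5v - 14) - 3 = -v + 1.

v = 3

Isolate the radical: sqrt(5v - 14) = -v + 4.
Square both sides: 5v - 14 = (-v + 4)^2.
Expand and rearrange: v^2 - 13v + 30 = 0.
Solving gives v = 10 or v = 3.
Check each candidate in the original equation:
  v = 10: sqrt(36) = 6, while -v + 4 = -6 — extraneous.
  v = 3: sqrt(1) = 1, while -v + 4 = 1 — valid.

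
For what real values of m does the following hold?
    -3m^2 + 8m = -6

Rearrange to standard form: -3m^2 + 8m + 6 = 0.
Discriminant: (8)^2 - 4*(-3)*6 = 136.
Quadratic formula: m = (-8 +/- sqrt(136)) / (-6).
So m = 4/3 - sqrt(34)/3 ~= -0.6103 or m = 4/3 + sqrt(34)/3 ~= 3.277.

m = -0.6103 or m = 3.277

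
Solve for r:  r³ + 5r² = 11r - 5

r = -6.7417 or r = 0.7417 or r = 1

Rearrange: r³ + 5r² - 11r + 5 = 0.
Possible rational roots are divisors of 5. Testing r = 1 gives 0, so (r - 1) is a factor.
Divide: r³ + 5r² - 11r + 5 = (r - 1)(r² + 6r - 5).
Apply the quadratic formula to r² + 6r - 5 = 0: r = (-6 ± √56)/2, i.e. r ≈ 0.7417 or r ≈ -6.7417.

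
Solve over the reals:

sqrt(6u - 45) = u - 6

u = 9

Square both sides: 6u - 45 = (u - 6)^2.
Expand and rearrange: u^2 - 18u + 81 = 0.
This gives the repeated root u = 9.
Check in the original equation:
  u = 9: sqrt(9) = 3, while u - 6 = 3 — valid.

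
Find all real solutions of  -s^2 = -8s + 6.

Rearrange to standard form: -s^2 + 8s - 6 = 0.
Discriminant: (8)^2 - 4*(-1)*(-6) = 40.
Quadratic formula: s = (-8 +/- sqrt(40)) / (-2).
So s = 4 - sqrt(10) ~= 0.8377 or s = sqrt(10) + 4 ~= 7.1623.

s = 0.8377 or s = 7.1623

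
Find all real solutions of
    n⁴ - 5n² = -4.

Let u = n². The equation becomes u² - 5u + 4 = 0.
Factor: (u - 1)(u - 4) = 0, so u = 1 or u = 4.
n² = 1 gives n = ±1.
n² = 4 gives n = ±2.

n = -2 or n = -1 or n = 1 or n = 2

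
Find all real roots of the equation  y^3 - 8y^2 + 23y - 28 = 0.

y = 4

Possible rational roots are divisors of -28. Testing y = 4 gives 0, so (y - 4) is a factor.
Divide: y^3 - 8y^2 + 23y - 28 = (y - 4)(y^2 - 4y + 7).
The quadratic y^2 - 4y + 7 has discriminant -12 < 0, so no further real roots.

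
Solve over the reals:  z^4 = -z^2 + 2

z = -1 or z = 1

Let u = z^2. The equation becomes u^2 + u - 2 = 0.
Factor: (u - 1)(u + 2) = 0, so u = 1 or u = -2.
z^2 = 1 gives z = +/-1.
z^2 = -2 < 0 has no real solution.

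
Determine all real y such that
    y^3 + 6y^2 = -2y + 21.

Rearrange: y^3 + 6y^2 + 2y - 21 = 0.
Possible rational roots are divisors of -21. Testing y = -3 gives 0, so (y + 3) is a factor.
Divide: y^3 + 6y^2 + 2y - 21 = (y + 3)(y^2 + 3y - 7).
Apply the quadratic formula to y^2 + 3y - 7 = 0: y = (-3 +/- sqrt(37))/2, i.e. y ~= 1.5414 or y ~= -4.5414.

y = -4.5414 or y = -3 or y = 1.5414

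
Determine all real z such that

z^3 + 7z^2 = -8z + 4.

Rearrange: z^3 + 7z^2 + 8z - 4 = 0.
Possible rational roots are divisors of -4. Testing z = -2 gives 0, so (z + 2) is a factor.
Divide: z^3 + 7z^2 + 8z - 4 = (z + 2)(z^2 + 5z - 2).
Apply the quadratic formula to z^2 + 5z - 2 = 0: z = (-5 +/- sqrt(33))/2, i.e. z ~= 0.3723 or z ~= -5.3723.

z = -5.3723 or z = -2 or z = 0.3723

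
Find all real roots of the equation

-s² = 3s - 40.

Bring every term to one side: -s² - 3s + 40 = 0.
Factor: -1(s - 5)(s + 8) = 0.
So s = 5 or s = -8.

s = -8 or s = 5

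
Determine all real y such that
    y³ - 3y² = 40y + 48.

Rearrange: y³ - 3y² - 40y - 48 = 0.
Possible rational roots are divisors of -48. Testing y = -4 gives 0, so (y + 4) is a factor.
Divide: y³ - 3y² - 40y - 48 = (y + 4)(y² - 7y - 12).
Apply the quadratic formula to y² - 7y - 12 = 0: y = (7 ± √97)/2, i.e. y ≈ 8.4244 or y ≈ -1.4244.

y = -4 or y = -1.4244 or y = 8.4244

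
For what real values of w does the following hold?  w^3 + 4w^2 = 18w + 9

Rearrange: w^3 + 4w^2 - 18w - 9 = 0.
Possible rational roots are divisors of -9. Testing w = 3 gives 0, so (w - 3) is a factor.
Divide: w^3 + 4w^2 - 18w - 9 = (w - 3)(w^2 + 7w + 3).
Apply the quadratic formula to w^2 + 7w + 3 = 0: w = (-7 +/- sqrt(37))/2, i.e. w ~= -0.4586 or w ~= -6.5414.

w = -6.5414 or w = -0.4586 or w = 3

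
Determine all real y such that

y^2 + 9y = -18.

Bring every term to one side: y^2 + 9y + 18 = 0.
Factor: (y + 6)(y + 3) = 0.
So y = -6 or y = -3.

y = -6 or y = -3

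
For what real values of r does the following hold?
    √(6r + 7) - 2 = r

r = -1 or r = 3

Isolate the radical: √(6r + 7) = r + 2.
Square both sides: 6r + 7 = (r + 2)².
Expand and rearrange: r² - 2r - 3 = 0.
Solving gives r = 3 or r = -1.
Check each candidate in the original equation:
  r = 3: √(25) = 5, while r + 2 = 5 — valid.
  r = -1: √(1) = 1, while r + 2 = 1 — valid.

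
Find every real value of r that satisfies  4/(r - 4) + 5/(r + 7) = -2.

r = -9.9195 or r = 2.4195

Multiply both sides by (r - 4)(r + 7):
4(r + 7) + 5(r - 4) = -2(r - 4)(r + 7).
Expand and collect terms: -2r^2 - 15r + 48 = 0.
By the quadratic formula, r = (15 +/- sqrt(609)) / -4, so r ~= -9.9195 or r ~= 2.4195.
Neither value makes a denominator zero (r != 4, r != -7), so both are valid.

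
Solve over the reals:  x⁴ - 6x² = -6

Let u = x². The equation becomes u² - 6u + 6 = 0.
By the quadratic formula, u = √(3) + 3 or u = 3 - √(3).
x² = √(3) + 3 gives x = ±√(√(3) + 3) ≈ ±2.1753.
x² = 3 - √(3) gives x = ±√(3 - √(3)) ≈ ±1.126.

x = -2.1753 or x = -1.126 or x = 1.126 or x = 2.1753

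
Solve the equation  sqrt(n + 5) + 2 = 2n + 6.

Isolate the radical: sqrt(n + 5) = 2n + 4.
Square both sides: n + 5 = (2n + 4)^2.
Expand and rearrange: 4n^2 + 15n + 11 = 0.
Solving gives n = -1 or n = -2.75.
Check each candidate in the original equation:
  n = -1: sqrt(4) = 2, while 2n + 4 = 2 — valid.
  n = -2.75: sqrt(2.25) = 1.5, while 2n + 4 = -1.5 — extraneous.

n = -1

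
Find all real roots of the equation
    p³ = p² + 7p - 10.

Rearrange: p³ - p² - 7p + 10 = 0.
Possible rational roots are divisors of 10. Testing p = 2 gives 0, so (p - 2) is a factor.
Divide: p³ - p² - 7p + 10 = (p - 2)(p² + p - 5).
Apply the quadratic formula to p² + p - 5 = 0: p = (-1 ± √21)/2, i.e. p ≈ 1.7913 or p ≈ -2.7913.

p = -2.7913 or p = 1.7913 or p = 2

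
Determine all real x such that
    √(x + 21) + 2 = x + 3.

x = 4

Isolate the radical: √(x + 21) = x + 1.
Square both sides: x + 21 = (x + 1)².
Expand and rearrange: x² + x - 20 = 0.
Solving gives x = 4 or x = -5.
Check each candidate in the original equation:
  x = 4: √(25) = 5, while x + 1 = 5 — valid.
  x = -5: √(16) = 4, while x + 1 = -4 — extraneous.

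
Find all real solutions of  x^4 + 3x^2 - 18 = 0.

Let u = x^2. The equation becomes u^2 + 3u - 18 = 0.
Factor: (u + 6)(u - 3) = 0, so u = -6 or u = 3.
x^2 = -6 < 0 has no real solution.
x^2 = 3 gives x = +/-sqrt(3) ~= +/-1.7321.

x = -1.7321 or x = 1.7321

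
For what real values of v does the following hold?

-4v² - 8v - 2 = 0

v = -1.7071 or v = -0.2929

Discriminant: (-8)² − 4·(-4)·(-2) = 32.
Quadratic formula: v = (8 ± √32) / (-8).
So v = -1 - √(2)/2 ≈ -1.7071 or v = -1 + √(2)/2 ≈ -0.2929.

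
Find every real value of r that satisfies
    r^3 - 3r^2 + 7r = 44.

Rearrange: r^3 - 3r^2 + 7r - 44 = 0.
Possible rational roots are divisors of -44. Testing r = 4 gives 0, so (r - 4) is a factor.
Divide: r^3 - 3r^2 + 7r - 44 = (r - 4)(r^2 + r + 11).
The quadratic r^2 + r + 11 has discriminant -43 < 0, so no further real roots.

r = 4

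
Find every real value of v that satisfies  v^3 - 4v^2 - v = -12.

Rearrange: v^3 - 4v^2 - v + 12 = 0.
Possible rational roots are divisors of 12. Testing v = 3 gives 0, so (v - 3) is a factor.
Divide: v^3 - 4v^2 - v + 12 = (v - 3)(v^2 - v - 4).
Apply the quadratic formula to v^2 - v - 4 = 0: v = (1 +/- sqrt(17))/2, i.e. v ~= 2.5616 or v ~= -1.5616.

v = -1.5616 or v = 2.5616 or v = 3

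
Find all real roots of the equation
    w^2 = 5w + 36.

w = -4 or w = 9

Bring every term to one side: w^2 - 5w - 36 = 0.
Factor: (w - 9)(w + 4) = 0.
So w = 9 or w = -4.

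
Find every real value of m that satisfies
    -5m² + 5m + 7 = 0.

m = -0.7845 or m = 1.7845

Discriminant: (5)² − 4·(-5)·7 = 165.
Quadratic formula: m = (-5 ± √165) / (-10).
So m = 1/2 - √(165)/10 ≈ -0.7845 or m = 1/2 + √(165)/10 ≈ 1.7845.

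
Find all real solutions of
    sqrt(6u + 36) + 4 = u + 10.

u = -6 or u = 0

Isolate the radical: sqrt(6u + 36) = u + 6.
Square both sides: 6u + 36 = (u + 6)^2.
Expand and rearrange: u^2 + 6u = 0.
Solving gives u = 0 or u = -6.
Check each candidate in the original equation:
  u = 0: sqrt(36) = 6, while u + 6 = 6 — valid.
  u = -6: sqrt(0) = 0, while u + 6 = 0 — valid.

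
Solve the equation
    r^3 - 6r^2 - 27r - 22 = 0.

Possible rational roots are divisors of -22. Testing r = -2 gives 0, so (r + 2) is a factor.
Divide: r^3 - 6r^2 - 27r - 22 = (r + 2)(r^2 - 8r - 11).
Apply the quadratic formula to r^2 - 8r - 11 = 0: r = (8 +/- sqrt(108))/2, i.e. r ~= 9.1962 or r ~= -1.1962.

r = -2 or r = -1.1962 or r = 9.1962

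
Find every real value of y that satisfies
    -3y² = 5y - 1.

Rearrange to standard form: -3y² - 5y + 1 = 0.
Discriminant: (-5)² − 4·(-3)·1 = 37.
Quadratic formula: y = (5 ± √37) / (-6).
So y = -√(37)/6 - 5/6 ≈ -1.8471 or y = -5/6 + √(37)/6 ≈ 0.1805.

y = -1.8471 or y = 0.1805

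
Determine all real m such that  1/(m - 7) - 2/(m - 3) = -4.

Multiply both sides by (m - 7)(m - 3):
(m - 3) - 2(m - 7) = -4(m - 7)(m - 3).
Expand and collect terms: -4m^2 + 41m - 95 = 0.
By the quadratic formula, m = (-41 +/- sqrt(161)) / -8, so m ~= 3.5389 or m ~= 6.7111.
Neither value makes a denominator zero (m != 7, m != 3), so both are valid.

m = 3.5389 or m = 6.7111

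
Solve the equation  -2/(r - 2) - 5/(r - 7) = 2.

r = 0.3915 or r = 5.1085

Multiply both sides by (r - 2)(r - 7):
-2(r - 7) - 5(r - 2) = 2(r - 2)(r - 7).
Expand and collect terms: 2r^2 - 11r + 4 = 0.
By the quadratic formula, r = (11 +/- sqrt(89)) / 4, so r ~= 5.1085 or r ~= 0.3915.
Neither value makes a denominator zero (r != 2, r != 7), so both are valid.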